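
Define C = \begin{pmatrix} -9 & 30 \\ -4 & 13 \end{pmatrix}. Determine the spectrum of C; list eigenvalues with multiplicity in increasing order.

Characteristic polynomial: p(s) = s^2 - 4s + 3 = (s - 3)(s - 1).
Roots (with multiplicity): 1, 3.

1, 3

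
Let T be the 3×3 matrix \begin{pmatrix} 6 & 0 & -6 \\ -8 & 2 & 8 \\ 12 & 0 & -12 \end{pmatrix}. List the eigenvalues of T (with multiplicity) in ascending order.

-6, 0, 2

Characteristic polynomial: p(λ) = λ^3 + 4λ^2 - 12λ = λ(λ - 2)(λ + 6).
Roots (with multiplicity): -6, 0, 2.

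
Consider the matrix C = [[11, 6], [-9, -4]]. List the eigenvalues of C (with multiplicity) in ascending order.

Characteristic polynomial: p(t) = t^2 - 7t + 10 = (t - 5)(t - 2).
Roots (with multiplicity): 2, 5.

2, 5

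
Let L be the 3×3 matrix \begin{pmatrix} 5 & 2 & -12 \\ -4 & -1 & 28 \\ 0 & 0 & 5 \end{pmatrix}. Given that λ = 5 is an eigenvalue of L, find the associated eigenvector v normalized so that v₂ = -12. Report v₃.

L − 5I = [[0, 2, -12], [-4, -6, 28], [0, 0, 0]].
Solving (L − 5I)v = 0 gives the eigenspace spanned by (4, -12, -2).
With v₂ = -12, v = (4, -12, -2), so v₃ = -2.

-2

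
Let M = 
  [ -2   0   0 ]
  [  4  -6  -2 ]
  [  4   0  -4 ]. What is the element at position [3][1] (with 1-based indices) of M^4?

-480

Characteristic polynomial: μ^3 + 12μ^2 + 44μ + 48 = (μ + 2)(μ + 4)(μ + 6), so the eigenvalues are -6, -4, -2.
μ=-2: eigenvector (1, 0, 2).
μ=-6: eigenvector (0, 1, 0).
μ=-4: eigenvector (0, -1, 1).
P = [[1, 0, 0], [0, 1, -1], [2, 0, 1]], D = diag(-2, -6, -4), P⁻¹ = [[1, 0, 0], [-2, 1, 1], [-2, 0, 1]].
M⁴ = P·diag(16, 1296, 256)·P⁻¹ = [[16, 0, 0], [-2080, 1296, 1040], [-480, 0, 256]].
The requested entry is -480.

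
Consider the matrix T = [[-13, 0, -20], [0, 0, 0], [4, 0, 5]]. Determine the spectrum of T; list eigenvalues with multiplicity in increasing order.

Characteristic polynomial: p(s) = s^3 + 8s^2 + 15s = s(s + 3)(s + 5).
Roots (with multiplicity): -5, -3, 0.

-5, -3, 0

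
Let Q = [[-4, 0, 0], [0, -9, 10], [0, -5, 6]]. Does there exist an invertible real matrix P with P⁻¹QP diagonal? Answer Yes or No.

Characteristic polynomial: p(r) = r^3 + 7r^2 + 8r - 16 = (r - 1)(r + 4)^2.
r = -4 has algebraic multiplicity 2; rank(Q + 4I) = 1, so geometric multiplicity = 2.
Every eigenvalue has geometric = algebraic multiplicity, so Q is diagonalizable.

Yes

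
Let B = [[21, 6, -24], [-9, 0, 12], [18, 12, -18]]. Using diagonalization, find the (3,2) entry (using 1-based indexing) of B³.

108

Characteristic polynomial: s^3 - 3s^2 - 36s + 108 = (s - 6)(s - 3)(s + 6), so the eigenvalues are -6, 3, 6.
s=3: eigenvector (3, -1, 2).
s=-6: eigenvector (-2, 1, -2).
s=6: eigenvector (-2, 1, -1).
P = [[3, -2, -2], [-1, 1, 1], [2, -2, -1]], D = diag(3, -6, 6), P⁻¹ = [[1, 2, 0], [1, 1, -1], [0, 2, 1]].
B³ = P·diag(27, -216, 216)·P⁻¹ = [[513, -270, -864], [-243, 162, 432], [486, 108, -648]].
The requested entry is 108.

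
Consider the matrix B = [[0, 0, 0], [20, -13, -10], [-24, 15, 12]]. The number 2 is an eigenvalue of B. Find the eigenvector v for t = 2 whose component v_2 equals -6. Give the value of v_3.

9

B − 2I = [[-2, 0, 0], [20, -15, -10], [-24, 15, 10]].
Solving (B − 2I)v = 0 gives the eigenspace spanned by (0, -6, 9).
With v_2 = -6, v = (0, -6, 9), so v_3 = 9.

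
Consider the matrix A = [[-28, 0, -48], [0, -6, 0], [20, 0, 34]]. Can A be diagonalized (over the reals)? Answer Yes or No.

Characteristic polynomial: p(t) = t^3 - 28t + 48 = (t - 4)(t - 2)(t + 6).
All 3 eigenvalues are distinct, so A is diagonalizable.

Yes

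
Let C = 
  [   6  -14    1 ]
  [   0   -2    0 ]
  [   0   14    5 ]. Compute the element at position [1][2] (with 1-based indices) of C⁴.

-1218

Characteristic polynomial: μ^3 - 9μ^2 + 8μ + 60 = (μ - 6)(μ - 5)(μ + 2), so the eigenvalues are -2, 5, 6.
μ=6: eigenvector (1, 0, 0).
μ=-2: eigenvector (2, 1, -2).
μ=5: eigenvector (-1, 0, 1).
P = [[1, 2, -1], [0, 1, 0], [0, -2, 1]], D = diag(6, -2, 5), P⁻¹ = [[1, 0, 1], [0, 1, 0], [0, 2, 1]].
C⁴ = P·diag(1296, 16, 625)·P⁻¹ = [[1296, -1218, 671], [0, 16, 0], [0, 1218, 625]].
The requested entry is -1218.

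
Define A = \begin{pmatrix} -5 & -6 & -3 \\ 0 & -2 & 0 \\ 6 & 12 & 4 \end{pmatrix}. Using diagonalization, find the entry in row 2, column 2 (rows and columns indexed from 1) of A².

Characteristic polynomial: r^3 + 3r^2 - 4 = (r - 1)(r + 2)^2, so the eigenvalues are -2, -2, 1.
r=-2: eigenvector (1, 0, -1).
r=-2: eigenvector (2, 1, -4).
r=1: eigenvector (1, 0, -2).
P = [[1, 2, 1], [0, 1, 0], [-1, -4, -2]], D = diag(-2, -2, 1), P⁻¹ = [[2, 0, 1], [0, 1, 0], [-1, -2, -1]].
A² = P·diag(4, 4, 1)·P⁻¹ = [[7, 6, 3], [0, 4, 0], [-6, -12, -2]].
The requested entry is 4.

4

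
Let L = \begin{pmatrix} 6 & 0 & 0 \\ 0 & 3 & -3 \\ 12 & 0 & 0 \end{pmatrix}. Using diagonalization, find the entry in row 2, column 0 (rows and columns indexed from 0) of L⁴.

Characteristic polynomial: λ^3 - 9λ^2 + 18λ = λ(λ - 6)(λ - 3), so the eigenvalues are 0, 3, 6.
λ=6: eigenvector (1, -2, 2).
λ=3: eigenvector (0, 1, 0).
λ=0: eigenvector (0, 1, 1).
P = [[1, 0, 0], [-2, 1, 1], [2, 0, 1]], D = diag(6, 3, 0), P⁻¹ = [[1, 0, 0], [4, 1, -1], [-2, 0, 1]].
L⁴ = P·diag(1296, 81, 0)·P⁻¹ = [[1296, 0, 0], [-2268, 81, -81], [2592, 0, 0]].
The requested entry is 2592.

2592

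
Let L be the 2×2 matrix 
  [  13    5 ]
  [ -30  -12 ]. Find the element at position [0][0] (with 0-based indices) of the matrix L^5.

793

Characteristic polynomial: r^2 - r - 6 = (r - 3)(r + 2), so the eigenvalues are -2, 3.
r=3: eigenvector (1, -2).
r=-2: eigenvector (-1, 3).
P = [[1, -1], [-2, 3]], D = diag(3, -2), P⁻¹ = [[3, 1], [2, 1]].
L⁵ = P·diag(243, -32)·P⁻¹ = [[793, 275], [-1650, -582]].
The requested entry is 793.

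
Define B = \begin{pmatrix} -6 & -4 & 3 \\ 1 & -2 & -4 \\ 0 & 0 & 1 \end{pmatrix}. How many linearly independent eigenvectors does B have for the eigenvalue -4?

B + 4I = [[-2, -4, 3], [1, 2, -4], [0, 0, 5]].
This matrix has rank 2, so its null space has dimension 3 − 2 = 1.

1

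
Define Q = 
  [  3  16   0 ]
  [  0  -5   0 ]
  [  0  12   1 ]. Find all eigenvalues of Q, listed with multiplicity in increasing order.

Characteristic polynomial: p(r) = r^3 + r^2 - 17r + 15 = (r - 3)(r - 1)(r + 5).
Roots (with multiplicity): -5, 1, 3.

-5, 1, 3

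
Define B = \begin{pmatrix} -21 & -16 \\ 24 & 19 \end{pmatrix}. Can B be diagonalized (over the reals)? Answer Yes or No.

Characteristic polynomial: p(r) = r^2 + 2r - 15 = (r - 3)(r + 5).
All 2 eigenvalues are distinct, so B is diagonalizable.

Yes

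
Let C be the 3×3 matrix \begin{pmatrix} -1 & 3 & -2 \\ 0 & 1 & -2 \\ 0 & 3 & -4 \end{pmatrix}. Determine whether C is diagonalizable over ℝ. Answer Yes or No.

Characteristic polynomial: p(t) = t^3 + 4t^2 + 5t + 2 = (t + 1)^2(t + 2).
t = -1 has algebraic multiplicity 2; rank(C + 1I) = 2, so geometric multiplicity = 1.
Geometric multiplicity < algebraic multiplicity, so C is not diagonalizable.

No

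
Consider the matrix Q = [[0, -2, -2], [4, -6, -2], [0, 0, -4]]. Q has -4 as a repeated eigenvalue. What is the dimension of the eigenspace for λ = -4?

2

Q + 4I = [[4, -2, -2], [4, -2, -2], [0, 0, 0]].
This matrix has rank 1, so its null space has dimension 3 − 1 = 2.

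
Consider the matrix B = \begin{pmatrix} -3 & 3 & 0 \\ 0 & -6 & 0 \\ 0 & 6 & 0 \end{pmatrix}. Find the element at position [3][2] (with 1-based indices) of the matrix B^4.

Characteristic polynomial: t^3 + 9t^2 + 18t = t(t + 3)(t + 6), so the eigenvalues are -6, -3, 0.
t=0: eigenvector (0, 0, 1).
t=-6: eigenvector (-1, 1, -1).
t=-3: eigenvector (1, 0, 0).
P = [[0, -1, 1], [0, 1, 0], [1, -1, 0]], D = diag(0, -6, -3), P⁻¹ = [[0, 1, 1], [0, 1, 0], [1, 1, 0]].
B⁴ = P·diag(0, 1296, 81)·P⁻¹ = [[81, -1215, 0], [0, 1296, 0], [0, -1296, 0]].
The requested entry is -1296.

-1296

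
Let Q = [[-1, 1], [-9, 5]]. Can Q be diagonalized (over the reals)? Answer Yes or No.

No

Characteristic polynomial: p(r) = r^2 - 4r + 4 = (r - 2)^2.
r = 2 has algebraic multiplicity 2; rank(Q − 2I) = 1, so geometric multiplicity = 1.
Geometric multiplicity < algebraic multiplicity, so Q is not diagonalizable.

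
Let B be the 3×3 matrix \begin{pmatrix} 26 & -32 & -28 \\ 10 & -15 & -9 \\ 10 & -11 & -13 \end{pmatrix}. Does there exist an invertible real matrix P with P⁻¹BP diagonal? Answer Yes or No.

No

Characteristic polynomial: p(r) = r^3 + 2r^2 - 32r - 96 = (r - 6)(r + 4)^2.
r = -4 has algebraic multiplicity 2; rank(B + 4I) = 2, so geometric multiplicity = 1.
Geometric multiplicity < algebraic multiplicity, so B is not diagonalizable.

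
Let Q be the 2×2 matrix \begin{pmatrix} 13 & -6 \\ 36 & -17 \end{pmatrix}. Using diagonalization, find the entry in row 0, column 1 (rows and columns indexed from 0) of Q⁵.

-3126

Characteristic polynomial: μ^2 + 4μ - 5 = (μ - 1)(μ + 5), so the eigenvalues are -5, 1.
μ=-5: eigenvector (1, 3).
μ=1: eigenvector (1, 2).
P = [[1, 1], [3, 2]], D = diag(-5, 1), P⁻¹ = [[-2, 1], [3, -1]].
Q⁵ = P·diag(-3125, 1)·P⁻¹ = [[6253, -3126], [18756, -9377]].
The requested entry is -3126.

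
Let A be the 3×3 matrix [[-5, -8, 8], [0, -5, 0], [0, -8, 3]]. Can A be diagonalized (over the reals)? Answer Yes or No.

Yes

Characteristic polynomial: p(λ) = λ^3 + 7λ^2 - 5λ - 75 = (λ - 3)(λ + 5)^2.
λ = -5 has algebraic multiplicity 2; rank(A + 5I) = 1, so geometric multiplicity = 2.
Every eigenvalue has geometric = algebraic multiplicity, so A is diagonalizable.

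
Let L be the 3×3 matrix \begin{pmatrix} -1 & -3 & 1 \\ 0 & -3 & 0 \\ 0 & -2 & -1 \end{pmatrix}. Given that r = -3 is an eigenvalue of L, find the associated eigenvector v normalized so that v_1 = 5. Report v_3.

L + 3I = [[2, -3, 1], [0, 0, 0], [0, -2, 2]].
Solving (L + 3I)v = 0 gives the eigenspace spanned by (5, 5, 5).
With v_1 = 5, v = (5, 5, 5), so v_3 = 5.

5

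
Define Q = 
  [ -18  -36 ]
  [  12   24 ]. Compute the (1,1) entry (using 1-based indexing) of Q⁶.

-139968

Characteristic polynomial: s^2 - 6s = s(s - 6), so the eigenvalues are 0, 6.
s=6: eigenvector (-3, 2).
s=0: eigenvector (-2, 1).
P = [[-3, -2], [2, 1]], D = diag(6, 0), P⁻¹ = [[1, 2], [-2, -3]].
Q⁶ = P·diag(46656, 0)·P⁻¹ = [[-139968, -279936], [93312, 186624]].
The requested entry is -139968.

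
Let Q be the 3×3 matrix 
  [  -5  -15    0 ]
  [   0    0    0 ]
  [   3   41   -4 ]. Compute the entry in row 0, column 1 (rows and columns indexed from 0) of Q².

75

Characteristic polynomial: r^3 + 9r^2 + 20r = r(r + 4)(r + 5), so the eigenvalues are -5, -4, 0.
r=-5: eigenvector (1, 0, -3).
r=-4: eigenvector (0, 0, 1).
r=0: eigenvector (-3, 1, 8).
P = [[1, 0, -3], [0, 0, 1], [-3, 1, 8]], D = diag(-5, -4, 0), P⁻¹ = [[1, 3, 0], [3, 1, 1], [0, 1, 0]].
Q² = P·diag(25, 16, 0)·P⁻¹ = [[25, 75, 0], [0, 0, 0], [-27, -209, 16]].
The requested entry is 75.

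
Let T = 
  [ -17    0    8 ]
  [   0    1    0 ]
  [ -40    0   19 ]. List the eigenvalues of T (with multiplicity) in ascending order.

Characteristic polynomial: p(r) = r^3 - 3r^2 - r + 3 = (r - 3)(r - 1)(r + 1).
Roots (with multiplicity): -1, 1, 3.

-1, 1, 3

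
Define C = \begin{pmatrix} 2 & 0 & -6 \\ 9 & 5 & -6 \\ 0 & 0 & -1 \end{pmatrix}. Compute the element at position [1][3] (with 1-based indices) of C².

-6

Characteristic polynomial: r^3 - 6r^2 + 3r + 10 = (r - 5)(r - 2)(r + 1), so the eigenvalues are -1, 2, 5.
r=2: eigenvector (1, -3, 0).
r=-1: eigenvector (2, -2, 1).
r=5: eigenvector (0, 1, 0).
P = [[1, 2, 0], [-3, -2, 1], [0, 1, 0]], D = diag(2, -1, 5), P⁻¹ = [[1, 0, -2], [0, 0, 1], [3, 1, -4]].
C² = P·diag(4, 1, 25)·P⁻¹ = [[4, 0, -6], [63, 25, -78], [0, 0, 1]].
The requested entry is -6.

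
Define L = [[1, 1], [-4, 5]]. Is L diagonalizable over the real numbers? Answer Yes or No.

Characteristic polynomial: p(r) = r^2 - 6r + 9 = (r - 3)^2.
r = 3 has algebraic multiplicity 2; rank(L − 3I) = 1, so geometric multiplicity = 1.
Geometric multiplicity < algebraic multiplicity, so L is not diagonalizable.

No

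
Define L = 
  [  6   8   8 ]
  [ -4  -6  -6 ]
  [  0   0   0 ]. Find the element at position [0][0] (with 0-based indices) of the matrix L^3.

Characteristic polynomial: s^3 - 4s = s(s - 2)(s + 2), so the eigenvalues are -2, 0, 2.
s=0: eigenvector (0, -1, 1).
s=2: eigenvector (2, -1, 0).
s=-2: eigenvector (1, -1, 0).
P = [[0, 2, 1], [-1, -1, -1], [1, 0, 0]], D = diag(0, 2, -2), P⁻¹ = [[0, 0, 1], [1, 1, 1], [-1, -2, -2]].
L³ = P·diag(0, 8, -8)·P⁻¹ = [[24, 32, 32], [-16, -24, -24], [0, 0, 0]].
The requested entry is 24.

24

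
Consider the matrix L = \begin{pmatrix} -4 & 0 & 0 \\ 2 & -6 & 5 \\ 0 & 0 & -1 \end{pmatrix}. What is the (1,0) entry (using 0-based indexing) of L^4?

Characteristic polynomial: r^3 + 11r^2 + 34r + 24 = (r + 1)(r + 4)(r + 6), so the eigenvalues are -6, -4, -1.
r=-6: eigenvector (0, 1, 0).
r=-4: eigenvector (1, 1, 0).
r=-1: eigenvector (0, 1, 1).
P = [[0, 1, 0], [1, 1, 1], [0, 0, 1]], D = diag(-6, -4, -1), P⁻¹ = [[-1, 1, -1], [1, 0, 0], [0, 0, 1]].
L⁴ = P·diag(1296, 256, 1)·P⁻¹ = [[256, 0, 0], [-1040, 1296, -1295], [0, 0, 1]].
The requested entry is -1040.

-1040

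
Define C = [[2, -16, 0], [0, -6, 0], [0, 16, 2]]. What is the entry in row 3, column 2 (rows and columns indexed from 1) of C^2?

Characteristic polynomial: t^3 + 2t^2 - 20t + 24 = (t - 2)^2(t + 6), so the eigenvalues are -6, 2, 2.
t=2: eigenvector (1, 0, 0).
t=-6: eigenvector (2, 1, -2).
t=2: eigenvector (0, 0, 1).
P = [[1, 2, 0], [0, 1, 0], [0, -2, 1]], D = diag(2, -6, 2), P⁻¹ = [[1, -2, 0], [0, 1, 0], [0, 2, 1]].
C² = P·diag(4, 36, 4)·P⁻¹ = [[4, 64, 0], [0, 36, 0], [0, -64, 4]].
The requested entry is -64.

-64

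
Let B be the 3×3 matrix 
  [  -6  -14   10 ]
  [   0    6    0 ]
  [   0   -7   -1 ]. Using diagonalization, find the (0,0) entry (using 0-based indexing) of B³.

Characteristic polynomial: r^3 + r^2 - 36r - 36 = (r - 6)(r + 1)(r + 6), so the eigenvalues are -6, -1, 6.
r=6: eigenvector (-2, 1, -1).
r=-6: eigenvector (1, 0, 0).
r=-1: eigenvector (2, 0, 1).
P = [[-2, 1, 2], [1, 0, 0], [-1, 0, 1]], D = diag(6, -6, -1), P⁻¹ = [[0, 1, 0], [1, 0, -2], [0, 1, 1]].
B³ = P·diag(216, -216, -1)·P⁻¹ = [[-216, -434, 430], [0, 216, 0], [0, -217, -1]].
The requested entry is -216.

-216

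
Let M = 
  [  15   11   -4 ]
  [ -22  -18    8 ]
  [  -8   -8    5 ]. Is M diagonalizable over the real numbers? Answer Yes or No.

Characteristic polynomial: p(μ) = μ^3 - 2μ^2 - 11μ + 12 = (μ - 4)(μ - 1)(μ + 3).
All 3 eigenvalues are distinct, so M is diagonalizable.

Yes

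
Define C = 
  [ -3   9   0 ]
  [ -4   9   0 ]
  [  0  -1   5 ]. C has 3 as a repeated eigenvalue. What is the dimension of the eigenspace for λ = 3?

1

C − 3I = [[-6, 9, 0], [-4, 6, 0], [0, -1, 2]].
This matrix has rank 2, so its null space has dimension 3 − 2 = 1.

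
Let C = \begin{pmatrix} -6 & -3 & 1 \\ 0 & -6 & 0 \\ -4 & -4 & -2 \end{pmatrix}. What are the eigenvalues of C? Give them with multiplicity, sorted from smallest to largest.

Characteristic polynomial: p(t) = t^3 + 14t^2 + 64t + 96 = (t + 4)^2(t + 6).
Roots (with multiplicity): -6, -4, -4.

-6, -4, -4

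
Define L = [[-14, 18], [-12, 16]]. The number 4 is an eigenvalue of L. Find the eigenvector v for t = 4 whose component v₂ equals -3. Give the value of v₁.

-3

L − 4I = [[-18, 18], [-12, 12]].
Solving (L − 4I)v = 0 gives the eigenspace spanned by (-3, -3).
With v₂ = -3, v = (-3, -3), so v₁ = -3.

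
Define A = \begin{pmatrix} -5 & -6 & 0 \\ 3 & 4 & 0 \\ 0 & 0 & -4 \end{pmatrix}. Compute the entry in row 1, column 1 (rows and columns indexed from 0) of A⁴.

Characteristic polynomial: t^3 + 5t^2 + 2t - 8 = (t - 1)(t + 2)(t + 4), so the eigenvalues are -4, -2, 1.
t=-2: eigenvector (2, -1, 0).
t=-4: eigenvector (0, 0, 1).
t=1: eigenvector (-1, 1, 0).
P = [[2, 0, -1], [-1, 0, 1], [0, 1, 0]], D = diag(-2, -4, 1), P⁻¹ = [[1, 1, 0], [0, 0, 1], [1, 2, 0]].
A⁴ = P·diag(16, 256, 1)·P⁻¹ = [[31, 30, 0], [-15, -14, 0], [0, 0, 256]].
The requested entry is -14.

-14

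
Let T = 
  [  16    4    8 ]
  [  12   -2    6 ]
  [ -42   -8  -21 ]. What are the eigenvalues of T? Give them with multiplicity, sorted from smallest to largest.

Characteristic polynomial: p(μ) = μ^3 + 7μ^2 + 10μ = μ(μ + 2)(μ + 5).
Roots (with multiplicity): -5, -2, 0.

-5, -2, 0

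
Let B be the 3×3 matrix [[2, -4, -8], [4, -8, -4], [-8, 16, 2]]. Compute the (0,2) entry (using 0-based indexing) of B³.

-32

Characteristic polynomial: λ^3 + 4λ^2 - 12λ = λ(λ - 2)(λ + 6), so the eigenvalues are -6, 0, 2.
λ=-6: eigenvector (1, 0, 1).
λ=0: eigenvector (2, 1, 0).
λ=2: eigenvector (-4, -2, 1).
P = [[1, 2, -4], [0, 1, -2], [1, 0, 1]], D = diag(-6, 0, 2), P⁻¹ = [[1, -2, 0], [-2, 5, 2], [-1, 2, 1]].
B³ = P·diag(-216, 0, 8)·P⁻¹ = [[-184, 368, -32], [16, -32, -16], [-224, 448, 8]].
The requested entry is -32.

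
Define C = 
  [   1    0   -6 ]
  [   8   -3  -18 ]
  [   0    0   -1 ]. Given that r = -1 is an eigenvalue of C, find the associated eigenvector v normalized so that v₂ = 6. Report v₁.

6

C + 1I = [[2, 0, -6], [8, -2, -18], [0, 0, 0]].
Solving (C + 1I)v = 0 gives the eigenspace spanned by (6, 6, 2).
With v₂ = 6, v = (6, 6, 2), so v₁ = 6.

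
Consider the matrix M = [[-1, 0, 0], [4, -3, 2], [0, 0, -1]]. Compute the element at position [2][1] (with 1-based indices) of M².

-16

Characteristic polynomial: λ^3 + 5λ^2 + 7λ + 3 = (λ + 1)^2(λ + 3), so the eigenvalues are -3, -1, -1.
λ=-1: eigenvector (1, 2, 0).
λ=-1: eigenvector (0, 1, 1).
λ=-3: eigenvector (0, 1, 0).
P = [[1, 0, 0], [2, 1, 1], [0, 1, 0]], D = diag(-1, -1, -3), P⁻¹ = [[1, 0, 0], [0, 0, 1], [-2, 1, -1]].
M² = P·diag(1, 1, 9)·P⁻¹ = [[1, 0, 0], [-16, 9, -8], [0, 0, 1]].
The requested entry is -16.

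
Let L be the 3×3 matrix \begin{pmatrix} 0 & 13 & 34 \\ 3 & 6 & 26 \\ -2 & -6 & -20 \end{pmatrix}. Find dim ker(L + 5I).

L + 5I = [[5, 13, 34], [3, 11, 26], [-2, -6, -15]].
This matrix has rank 2, so its null space has dimension 3 − 2 = 1.

1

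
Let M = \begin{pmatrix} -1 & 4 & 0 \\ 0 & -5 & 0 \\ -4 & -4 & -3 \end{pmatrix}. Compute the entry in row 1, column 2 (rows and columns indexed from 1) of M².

Characteristic polynomial: s^3 + 9s^2 + 23s + 15 = (s + 1)(s + 3)(s + 5), so the eigenvalues are -5, -3, -1.
s=-1: eigenvector (1, 0, -2).
s=-5: eigenvector (-1, 1, 0).
s=-3: eigenvector (0, 0, 1).
P = [[1, -1, 0], [0, 1, 0], [-2, 0, 1]], D = diag(-1, -5, -3), P⁻¹ = [[1, 1, 0], [0, 1, 0], [2, 2, 1]].
M² = P·diag(1, 25, 9)·P⁻¹ = [[1, -24, 0], [0, 25, 0], [16, 16, 9]].
The requested entry is -24.

-24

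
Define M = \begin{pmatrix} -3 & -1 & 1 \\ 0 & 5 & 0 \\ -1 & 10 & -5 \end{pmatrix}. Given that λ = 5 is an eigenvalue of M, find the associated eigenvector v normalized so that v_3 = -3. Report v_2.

-3

M − 5I = [[-8, -1, 1], [0, 0, 0], [-1, 10, -10]].
Solving (M − 5I)v = 0 gives the eigenspace spanned by (0, -3, -3).
With v_3 = -3, v = (0, -3, -3), so v_2 = -3.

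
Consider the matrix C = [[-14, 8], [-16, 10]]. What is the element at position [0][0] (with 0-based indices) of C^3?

Characteristic polynomial: μ^2 + 4μ - 12 = (μ - 2)(μ + 6), so the eigenvalues are -6, 2.
μ=-6: eigenvector (1, 1).
μ=2: eigenvector (1, 2).
P = [[1, 1], [1, 2]], D = diag(-6, 2), P⁻¹ = [[2, -1], [-1, 1]].
C³ = P·diag(-216, 8)·P⁻¹ = [[-440, 224], [-448, 232]].
The requested entry is -440.

-440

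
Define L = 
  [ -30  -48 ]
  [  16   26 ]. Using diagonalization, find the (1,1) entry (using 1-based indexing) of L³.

Characteristic polynomial: μ^2 + 4μ - 12 = (μ - 2)(μ + 6), so the eigenvalues are -6, 2.
μ=2: eigenvector (-3, 2).
μ=-6: eigenvector (-2, 1).
P = [[-3, -2], [2, 1]], D = diag(2, -6), P⁻¹ = [[1, 2], [-2, -3]].
L³ = P·diag(8, -216)·P⁻¹ = [[-888, -1344], [448, 680]].
The requested entry is -888.

-888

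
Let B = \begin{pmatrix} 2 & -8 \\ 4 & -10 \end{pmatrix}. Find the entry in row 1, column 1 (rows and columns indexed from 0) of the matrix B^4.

2576

Characteristic polynomial: s^2 + 8s + 12 = (s + 2)(s + 6), so the eigenvalues are -6, -2.
s=-2: eigenvector (-2, -1).
s=-6: eigenvector (-1, -1).
P = [[-2, -1], [-1, -1]], D = diag(-2, -6), P⁻¹ = [[-1, 1], [1, -2]].
B⁴ = P·diag(16, 1296)·P⁻¹ = [[-1264, 2560], [-1280, 2576]].
The requested entry is 2576.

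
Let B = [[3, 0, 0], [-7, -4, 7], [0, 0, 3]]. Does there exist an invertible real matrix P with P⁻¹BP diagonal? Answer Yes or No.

Characteristic polynomial: p(μ) = μ^3 - 2μ^2 - 15μ + 36 = (μ - 3)^2(μ + 4).
μ = 3 has algebraic multiplicity 2; rank(B − 3I) = 1, so geometric multiplicity = 2.
Every eigenvalue has geometric = algebraic multiplicity, so B is diagonalizable.

Yes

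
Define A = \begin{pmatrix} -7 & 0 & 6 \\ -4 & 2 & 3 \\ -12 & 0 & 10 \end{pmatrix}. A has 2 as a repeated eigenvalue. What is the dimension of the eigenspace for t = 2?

A − 2I = [[-9, 0, 6], [-4, 0, 3], [-12, 0, 8]].
This matrix has rank 2, so its null space has dimension 3 − 2 = 1.

1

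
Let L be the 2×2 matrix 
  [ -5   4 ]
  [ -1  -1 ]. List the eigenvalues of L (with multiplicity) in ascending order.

-3, -3

Characteristic polynomial: p(t) = t^2 + 6t + 9 = (t + 3)^2.
Roots (with multiplicity): -3, -3.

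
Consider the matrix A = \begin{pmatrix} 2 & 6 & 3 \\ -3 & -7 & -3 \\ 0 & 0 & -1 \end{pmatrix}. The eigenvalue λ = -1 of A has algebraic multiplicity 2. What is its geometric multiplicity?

2

A + 1I = [[3, 6, 3], [-3, -6, -3], [0, 0, 0]].
This matrix has rank 1, so its null space has dimension 3 − 1 = 2.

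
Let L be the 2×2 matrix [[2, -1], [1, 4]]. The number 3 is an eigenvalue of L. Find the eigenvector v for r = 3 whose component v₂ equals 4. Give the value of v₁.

-4

L − 3I = [[-1, -1], [1, 1]].
Solving (L − 3I)v = 0 gives the eigenspace spanned by (-4, 4).
With v₂ = 4, v = (-4, 4), so v₁ = -4.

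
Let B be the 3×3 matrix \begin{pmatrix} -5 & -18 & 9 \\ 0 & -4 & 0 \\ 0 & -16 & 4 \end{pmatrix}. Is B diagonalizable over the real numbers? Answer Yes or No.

Characteristic polynomial: p(s) = s^3 + 5s^2 - 16s - 80 = (s - 4)(s + 4)(s + 5).
All 3 eigenvalues are distinct, so B is diagonalizable.

Yes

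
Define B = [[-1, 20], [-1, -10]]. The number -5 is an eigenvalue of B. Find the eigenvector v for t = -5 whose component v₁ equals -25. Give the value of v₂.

B + 5I = [[4, 20], [-1, -5]].
Solving (B + 5I)v = 0 gives the eigenspace spanned by (-25, 5).
With v₁ = -25, v = (-25, 5), so v₂ = 5.

5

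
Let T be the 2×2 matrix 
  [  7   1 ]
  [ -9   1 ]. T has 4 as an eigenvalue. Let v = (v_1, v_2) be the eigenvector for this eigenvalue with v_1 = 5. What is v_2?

T − 4I = [[3, 1], [-9, -3]].
Solving (T − 4I)v = 0 gives the eigenspace spanned by (5, -15).
With v_1 = 5, v = (5, -15), so v_2 = -15.

-15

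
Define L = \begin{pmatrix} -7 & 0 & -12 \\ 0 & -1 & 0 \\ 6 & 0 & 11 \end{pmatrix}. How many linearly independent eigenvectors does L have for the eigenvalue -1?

2

L + 1I = [[-6, 0, -12], [0, 0, 0], [6, 0, 12]].
This matrix has rank 1, so its null space has dimension 3 − 1 = 2.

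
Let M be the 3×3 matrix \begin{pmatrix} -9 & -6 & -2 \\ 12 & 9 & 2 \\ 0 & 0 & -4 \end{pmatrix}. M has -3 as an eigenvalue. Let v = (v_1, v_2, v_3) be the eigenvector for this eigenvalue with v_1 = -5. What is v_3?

M + 3I = [[-6, -6, -2], [12, 12, 2], [0, 0, -1]].
Solving (M + 3I)v = 0 gives the eigenspace spanned by (-5, 5, 0).
With v_1 = -5, v = (-5, 5, 0), so v_3 = 0.

0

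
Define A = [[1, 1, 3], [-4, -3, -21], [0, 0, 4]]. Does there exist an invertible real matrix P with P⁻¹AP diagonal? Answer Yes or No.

No

Characteristic polynomial: p(t) = t^3 - 2t^2 - 7t - 4 = (t - 4)(t + 1)^2.
t = -1 has algebraic multiplicity 2; rank(A + 1I) = 2, so geometric multiplicity = 1.
Geometric multiplicity < algebraic multiplicity, so A is not diagonalizable.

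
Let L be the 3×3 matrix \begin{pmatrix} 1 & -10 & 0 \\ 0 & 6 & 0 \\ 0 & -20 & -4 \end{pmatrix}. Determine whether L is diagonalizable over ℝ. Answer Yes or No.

Characteristic polynomial: p(r) = r^3 - 3r^2 - 22r + 24 = (r - 6)(r - 1)(r + 4).
All 3 eigenvalues are distinct, so L is diagonalizable.

Yes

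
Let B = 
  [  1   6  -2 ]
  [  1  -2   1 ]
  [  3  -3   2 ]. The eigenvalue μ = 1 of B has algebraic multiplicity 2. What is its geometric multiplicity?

1

B − 1I = [[0, 6, -2], [1, -3, 1], [3, -3, 1]].
This matrix has rank 2, so its null space has dimension 3 − 2 = 1.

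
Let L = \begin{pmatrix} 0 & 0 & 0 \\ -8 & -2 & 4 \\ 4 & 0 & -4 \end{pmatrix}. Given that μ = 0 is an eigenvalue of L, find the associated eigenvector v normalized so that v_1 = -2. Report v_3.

L = [[0, 0, 0], [-8, -2, 4], [4, 0, -4]].
Solving (L)v = 0 gives the eigenspace spanned by (-2, 4, -2).
With v_1 = -2, v = (-2, 4, -2), so v_3 = -2.

-2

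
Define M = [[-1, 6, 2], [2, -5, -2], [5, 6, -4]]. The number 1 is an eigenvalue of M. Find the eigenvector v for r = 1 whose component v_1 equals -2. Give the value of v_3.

M − 1I = [[-2, 6, 2], [2, -6, -2], [5, 6, -5]].
Solving (M − 1I)v = 0 gives the eigenspace spanned by (-2, 0, -2).
With v_1 = -2, v = (-2, 0, -2), so v_3 = -2.

-2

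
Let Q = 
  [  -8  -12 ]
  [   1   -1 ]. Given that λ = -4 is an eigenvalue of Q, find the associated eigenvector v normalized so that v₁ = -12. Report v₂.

4

Q + 4I = [[-4, -12], [1, 3]].
Solving (Q + 4I)v = 0 gives the eigenspace spanned by (-12, 4).
With v₁ = -12, v = (-12, 4), so v₂ = 4.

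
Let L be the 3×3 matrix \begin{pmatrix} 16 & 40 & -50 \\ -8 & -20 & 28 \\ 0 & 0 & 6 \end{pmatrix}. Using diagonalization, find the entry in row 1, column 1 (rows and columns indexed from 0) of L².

80

Characteristic polynomial: t^3 - 2t^2 - 24t = t(t - 6)(t + 4), so the eigenvalues are -4, 0, 6.
t=0: eigenvector (5, -2, 0).
t=-4: eigenvector (-2, 1, 0).
t=6: eigenvector (-3, 2, 1).
P = [[5, -2, -3], [-2, 1, 2], [0, 0, 1]], D = diag(0, -4, 6), P⁻¹ = [[1, 2, -1], [2, 5, -4], [0, 0, 1]].
L² = P·diag(0, 16, 36)·P⁻¹ = [[-64, -160, 20], [32, 80, 8], [0, 0, 36]].
The requested entry is 80.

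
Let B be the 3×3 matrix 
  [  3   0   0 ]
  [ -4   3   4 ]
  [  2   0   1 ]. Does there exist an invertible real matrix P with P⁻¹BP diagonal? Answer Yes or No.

Yes

Characteristic polynomial: p(r) = r^3 - 7r^2 + 15r - 9 = (r - 3)^2(r - 1).
r = 3 has algebraic multiplicity 2; rank(B − 3I) = 1, so geometric multiplicity = 2.
Every eigenvalue has geometric = algebraic multiplicity, so B is diagonalizable.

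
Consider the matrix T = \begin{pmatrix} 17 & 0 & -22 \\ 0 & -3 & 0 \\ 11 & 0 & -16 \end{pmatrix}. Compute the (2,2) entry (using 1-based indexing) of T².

Characteristic polynomial: μ^3 + 2μ^2 - 33μ - 90 = (μ - 6)(μ + 3)(μ + 5), so the eigenvalues are -5, -3, 6.
μ=6: eigenvector (2, 0, 1).
μ=-3: eigenvector (0, 1, 0).
μ=-5: eigenvector (1, 0, 1).
P = [[2, 0, 1], [0, 1, 0], [1, 0, 1]], D = diag(6, -3, -5), P⁻¹ = [[1, 0, -1], [0, 1, 0], [-1, 0, 2]].
T² = P·diag(36, 9, 25)·P⁻¹ = [[47, 0, -22], [0, 9, 0], [11, 0, 14]].
The requested entry is 9.

9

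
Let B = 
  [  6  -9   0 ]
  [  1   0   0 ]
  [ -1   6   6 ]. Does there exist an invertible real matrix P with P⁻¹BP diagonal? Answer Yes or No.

Characteristic polynomial: p(s) = s^3 - 12s^2 + 45s - 54 = (s - 6)(s - 3)^2.
s = 3 has algebraic multiplicity 2; rank(B − 3I) = 2, so geometric multiplicity = 1.
Geometric multiplicity < algebraic multiplicity, so B is not diagonalizable.

No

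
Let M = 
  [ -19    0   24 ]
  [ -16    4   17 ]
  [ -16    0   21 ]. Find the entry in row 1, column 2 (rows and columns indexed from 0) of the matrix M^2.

41

Characteristic polynomial: t^3 - 6t^2 - 7t + 60 = (t - 5)(t - 4)(t + 3), so the eigenvalues are -3, 4, 5.
t=-3: eigenvector (3, 2, 2).
t=4: eigenvector (0, 1, 0).
t=5: eigenvector (1, 1, 1).
P = [[3, 0, 1], [2, 1, 1], [2, 0, 1]], D = diag(-3, 4, 5), P⁻¹ = [[1, 0, -1], [0, 1, -1], [-2, 0, 3]].
M² = P·diag(9, 16, 25)·P⁻¹ = [[-23, 0, 48], [-32, 16, 41], [-32, 0, 57]].
The requested entry is 41.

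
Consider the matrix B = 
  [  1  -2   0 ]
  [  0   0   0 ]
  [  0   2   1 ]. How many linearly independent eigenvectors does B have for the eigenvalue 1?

2

B − 1I = [[0, -2, 0], [0, -1, 0], [0, 2, 0]].
This matrix has rank 1, so its null space has dimension 3 − 1 = 2.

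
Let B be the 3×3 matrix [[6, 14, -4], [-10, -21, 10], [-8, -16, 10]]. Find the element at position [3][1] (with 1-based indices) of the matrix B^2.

32

Characteristic polynomial: s^3 + 5s^2 - 8s - 12 = (s - 2)(s + 1)(s + 6), so the eigenvalues are -6, -1, 2.
s=2: eigenvector (1, 0, 1).
s=-1: eigenvector (-2, 1, 0).
s=-6: eigenvector (2, -2, -1).
P = [[1, -2, 2], [0, 1, -2], [1, 0, -1]], D = diag(2, -1, -6), P⁻¹ = [[-1, -2, 2], [-2, -3, 2], [-1, -2, 1]].
B² = P·diag(4, 1, 36)·P⁻¹ = [[-72, -146, 76], [70, 141, -70], [32, 64, -28]].
The requested entry is 32.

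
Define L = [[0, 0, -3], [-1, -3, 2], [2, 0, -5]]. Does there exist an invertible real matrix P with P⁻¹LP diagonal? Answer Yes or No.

No

Characteristic polynomial: p(r) = r^3 + 8r^2 + 21r + 18 = (r + 2)(r + 3)^2.
r = -3 has algebraic multiplicity 2; rank(L + 3I) = 2, so geometric multiplicity = 1.
Geometric multiplicity < algebraic multiplicity, so L is not diagonalizable.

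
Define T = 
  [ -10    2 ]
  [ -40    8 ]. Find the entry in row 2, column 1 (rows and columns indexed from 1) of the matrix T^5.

-640

Characteristic polynomial: s^2 + 2s = s(s + 2), so the eigenvalues are -2, 0.
s=0: eigenvector (1, 5).
s=-2: eigenvector (1, 4).
P = [[1, 1], [5, 4]], D = diag(0, -2), P⁻¹ = [[-4, 1], [5, -1]].
T⁵ = P·diag(0, -32)·P⁻¹ = [[-160, 32], [-640, 128]].
The requested entry is -640.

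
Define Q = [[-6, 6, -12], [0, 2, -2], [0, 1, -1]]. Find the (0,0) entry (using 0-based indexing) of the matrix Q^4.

Characteristic polynomial: t^3 + 5t^2 - 6t = t(t - 1)(t + 6), so the eigenvalues are -6, 0, 1.
t=0: eigenvector (-1, 1, 1).
t=1: eigenvector (0, 2, 1).
t=-6: eigenvector (1, 0, 0).
P = [[-1, 0, 1], [1, 2, 0], [1, 1, 0]], D = diag(0, 1, -6), P⁻¹ = [[0, -1, 2], [0, 1, -1], [1, -1, 2]].
Q⁴ = P·diag(0, 1, 1296)·P⁻¹ = [[1296, -1296, 2592], [0, 2, -2], [0, 1, -1]].
The requested entry is 1296.

1296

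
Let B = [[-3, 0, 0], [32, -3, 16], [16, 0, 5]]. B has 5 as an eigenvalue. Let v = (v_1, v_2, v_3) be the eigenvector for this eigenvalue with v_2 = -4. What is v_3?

B − 5I = [[-8, 0, 0], [32, -8, 16], [16, 0, 0]].
Solving (B − 5I)v = 0 gives the eigenspace spanned by (0, -4, -2).
With v_2 = -4, v = (0, -4, -2), so v_3 = -2.

-2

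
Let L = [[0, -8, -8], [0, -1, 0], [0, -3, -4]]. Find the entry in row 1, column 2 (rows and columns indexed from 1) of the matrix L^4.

Characteristic polynomial: μ^3 + 5μ^2 + 4μ = μ(μ + 1)(μ + 4), so the eigenvalues are -4, -1, 0.
μ=0: eigenvector (1, 0, 0).
μ=-1: eigenvector (0, 1, -1).
μ=-4: eigenvector (2, 0, 1).
P = [[1, 0, 2], [0, 1, 0], [0, -1, 1]], D = diag(0, -1, -4), P⁻¹ = [[1, -2, -2], [0, 1, 0], [0, 1, 1]].
L⁴ = P·diag(0, 1, 256)·P⁻¹ = [[0, 512, 512], [0, 1, 0], [0, 255, 256]].
The requested entry is 512.

512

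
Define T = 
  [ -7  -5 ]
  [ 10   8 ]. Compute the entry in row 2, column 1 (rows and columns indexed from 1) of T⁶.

Characteristic polynomial: μ^2 - μ - 6 = (μ - 3)(μ + 2), so the eigenvalues are -2, 3.
μ=-2: eigenvector (-1, 1).
μ=3: eigenvector (-1, 2).
P = [[-1, -1], [1, 2]], D = diag(-2, 3), P⁻¹ = [[-2, -1], [1, 1]].
T⁶ = P·diag(64, 729)·P⁻¹ = [[-601, -665], [1330, 1394]].
The requested entry is 1330.

1330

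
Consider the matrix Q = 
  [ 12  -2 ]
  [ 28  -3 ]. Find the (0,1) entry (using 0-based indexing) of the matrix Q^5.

-4202

Characteristic polynomial: s^2 - 9s + 20 = (s - 5)(s - 4), so the eigenvalues are 4, 5.
s=5: eigenvector (2, 7).
s=4: eigenvector (1, 4).
P = [[2, 1], [7, 4]], D = diag(5, 4), P⁻¹ = [[4, -1], [-7, 2]].
Q⁵ = P·diag(3125, 1024)·P⁻¹ = [[17832, -4202], [58828, -13683]].
The requested entry is -4202.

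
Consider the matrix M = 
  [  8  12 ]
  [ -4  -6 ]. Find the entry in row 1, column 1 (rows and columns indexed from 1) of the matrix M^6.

Characteristic polynomial: λ^2 - 2λ = λ(λ - 2), so the eigenvalues are 0, 2.
λ=0: eigenvector (-3, 2).
λ=2: eigenvector (-2, 1).
P = [[-3, -2], [2, 1]], D = diag(0, 2), P⁻¹ = [[1, 2], [-2, -3]].
M⁶ = P·diag(0, 64)·P⁻¹ = [[256, 384], [-128, -192]].
The requested entry is 256.

256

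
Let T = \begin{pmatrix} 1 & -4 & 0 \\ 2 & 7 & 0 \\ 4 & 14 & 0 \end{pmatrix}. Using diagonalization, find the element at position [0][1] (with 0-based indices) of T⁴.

-1088

Characteristic polynomial: μ^3 - 8μ^2 + 15μ = μ(μ - 5)(μ - 3), so the eigenvalues are 0, 3, 5.
μ=3: eigenvector (2, -1, -2).
μ=5: eigenvector (-1, 1, 2).
μ=0: eigenvector (0, 0, 1).
P = [[2, -1, 0], [-1, 1, 0], [-2, 2, 1]], D = diag(3, 5, 0), P⁻¹ = [[1, 1, 0], [1, 2, 0], [0, -2, 1]].
T⁴ = P·diag(81, 625, 0)·P⁻¹ = [[-463, -1088, 0], [544, 1169, 0], [1088, 2338, 0]].
The requested entry is -1088.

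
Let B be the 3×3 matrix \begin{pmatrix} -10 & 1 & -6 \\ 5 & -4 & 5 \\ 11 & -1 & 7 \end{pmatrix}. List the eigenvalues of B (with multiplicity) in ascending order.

-4, -4, 1

Characteristic polynomial: p(r) = r^3 + 7r^2 + 8r - 16 = (r - 1)(r + 4)^2.
Roots (with multiplicity): -4, -4, 1.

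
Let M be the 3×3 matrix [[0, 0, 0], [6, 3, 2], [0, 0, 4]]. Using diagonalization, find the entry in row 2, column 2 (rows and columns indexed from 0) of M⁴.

Characteristic polynomial: s^3 - 7s^2 + 12s = s(s - 4)(s - 3), so the eigenvalues are 0, 3, 4.
s=0: eigenvector (1, -2, 0).
s=3: eigenvector (0, 1, 0).
s=4: eigenvector (0, 2, 1).
P = [[1, 0, 0], [-2, 1, 2], [0, 0, 1]], D = diag(0, 3, 4), P⁻¹ = [[1, 0, 0], [2, 1, -2], [0, 0, 1]].
M⁴ = P·diag(0, 81, 256)·P⁻¹ = [[0, 0, 0], [162, 81, 350], [0, 0, 256]].
The requested entry is 256.

256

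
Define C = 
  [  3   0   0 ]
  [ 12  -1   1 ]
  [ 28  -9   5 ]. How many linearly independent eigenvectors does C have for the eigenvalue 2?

C − 2I = [[1, 0, 0], [12, -3, 1], [28, -9, 3]].
This matrix has rank 2, so its null space has dimension 3 − 2 = 1.

1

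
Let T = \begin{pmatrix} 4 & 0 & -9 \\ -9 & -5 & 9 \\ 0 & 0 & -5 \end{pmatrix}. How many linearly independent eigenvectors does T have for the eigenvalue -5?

T + 5I = [[9, 0, -9], [-9, 0, 9], [0, 0, 0]].
This matrix has rank 1, so its null space has dimension 3 − 1 = 2.

2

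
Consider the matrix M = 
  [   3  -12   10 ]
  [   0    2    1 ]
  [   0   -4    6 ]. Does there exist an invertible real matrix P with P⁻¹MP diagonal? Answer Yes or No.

Characteristic polynomial: p(s) = s^3 - 11s^2 + 40s - 48 = (s - 4)^2(s - 3).
s = 4 has algebraic multiplicity 2; rank(M − 4I) = 2, so geometric multiplicity = 1.
Geometric multiplicity < algebraic multiplicity, so M is not diagonalizable.

No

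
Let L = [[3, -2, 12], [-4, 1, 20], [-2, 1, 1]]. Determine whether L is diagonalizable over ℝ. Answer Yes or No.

No

Characteristic polynomial: p(r) = r^3 - 5r^2 + 3r + 9 = (r - 3)^2(r + 1).
r = 3 has algebraic multiplicity 2; rank(L − 3I) = 2, so geometric multiplicity = 1.
Geometric multiplicity < algebraic multiplicity, so L is not diagonalizable.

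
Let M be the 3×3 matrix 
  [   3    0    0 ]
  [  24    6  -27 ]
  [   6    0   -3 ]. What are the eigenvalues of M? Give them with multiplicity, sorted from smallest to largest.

-3, 3, 6

Characteristic polynomial: p(μ) = μ^3 - 6μ^2 - 9μ + 54 = (μ - 6)(μ - 3)(μ + 3).
Roots (with multiplicity): -3, 3, 6.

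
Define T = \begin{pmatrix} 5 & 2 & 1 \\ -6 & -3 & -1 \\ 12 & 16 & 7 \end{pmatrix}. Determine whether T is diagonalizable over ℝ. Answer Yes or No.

No

Characteristic polynomial: p(s) = s^3 - 9s^2 + 15s + 25 = (s - 5)^2(s + 1).
s = 5 has algebraic multiplicity 2; rank(T − 5I) = 2, so geometric multiplicity = 1.
Geometric multiplicity < algebraic multiplicity, so T is not diagonalizable.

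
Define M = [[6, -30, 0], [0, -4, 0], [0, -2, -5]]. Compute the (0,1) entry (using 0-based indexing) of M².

Characteristic polynomial: μ^3 + 3μ^2 - 34μ - 120 = (μ - 6)(μ + 4)(μ + 5), so the eigenvalues are -5, -4, 6.
μ=-4: eigenvector (3, 1, -2).
μ=6: eigenvector (1, 0, 0).
μ=-5: eigenvector (0, 0, 1).
P = [[3, 1, 0], [1, 0, 0], [-2, 0, 1]], D = diag(-4, 6, -5), P⁻¹ = [[0, 1, 0], [1, -3, 0], [0, 2, 1]].
M² = P·diag(16, 36, 25)·P⁻¹ = [[36, -60, 0], [0, 16, 0], [0, 18, 25]].
The requested entry is -60.

-60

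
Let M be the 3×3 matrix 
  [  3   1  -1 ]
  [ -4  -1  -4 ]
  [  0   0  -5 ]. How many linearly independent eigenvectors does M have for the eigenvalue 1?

M − 1I = [[2, 1, -1], [-4, -2, -4], [0, 0, -6]].
This matrix has rank 2, so its null space has dimension 3 − 2 = 1.

1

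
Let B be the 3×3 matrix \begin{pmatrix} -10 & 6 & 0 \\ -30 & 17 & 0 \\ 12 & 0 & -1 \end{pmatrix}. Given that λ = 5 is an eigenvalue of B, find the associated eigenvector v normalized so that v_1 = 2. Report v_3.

4

B − 5I = [[-15, 6, 0], [-30, 12, 0], [12, 0, -6]].
Solving (B − 5I)v = 0 gives the eigenspace spanned by (2, 5, 4).
With v_1 = 2, v = (2, 5, 4), so v_3 = 4.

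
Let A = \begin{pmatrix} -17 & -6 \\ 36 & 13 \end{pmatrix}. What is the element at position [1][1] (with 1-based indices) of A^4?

1873

Characteristic polynomial: λ^2 + 4λ - 5 = (λ - 1)(λ + 5), so the eigenvalues are -5, 1.
λ=1: eigenvector (1, -3).
λ=-5: eigenvector (1, -2).
P = [[1, 1], [-3, -2]], D = diag(1, -5), P⁻¹ = [[-2, -1], [3, 1]].
A⁴ = P·diag(1, 625)·P⁻¹ = [[1873, 624], [-3744, -1247]].
The requested entry is 1873.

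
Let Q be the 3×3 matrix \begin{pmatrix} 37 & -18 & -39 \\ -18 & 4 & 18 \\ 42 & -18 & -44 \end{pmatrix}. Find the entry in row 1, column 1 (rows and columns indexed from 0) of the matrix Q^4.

Characteristic polynomial: μ^3 + 3μ^2 - 18μ - 40 = (μ - 4)(μ + 2)(μ + 5), so the eigenvalues are -5, -2, 4.
μ=-5: eigenvector (-1, 2, -2).
μ=4: eigenvector (-3, 1, -3).
μ=-2: eigenvector (1, 0, 1).
P = [[-1, -3, 1], [2, 1, 0], [-2, -3, 1]], D = diag(-5, 4, -2), P⁻¹ = [[1, 0, -1], [-2, 1, 2], [-4, 3, 5]].
Q⁴ = P·diag(625, 256, 16)·P⁻¹ = [[847, -720, -831], [738, 256, -738], [222, -720, -206]].
The requested entry is 256.

256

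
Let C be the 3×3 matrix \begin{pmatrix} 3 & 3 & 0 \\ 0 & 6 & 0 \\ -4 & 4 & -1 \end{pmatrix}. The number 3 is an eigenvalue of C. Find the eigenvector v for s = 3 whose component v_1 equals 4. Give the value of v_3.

-4

C − 3I = [[0, 3, 0], [0, 3, 0], [-4, 4, -4]].
Solving (C − 3I)v = 0 gives the eigenspace spanned by (4, 0, -4).
With v_1 = 4, v = (4, 0, -4), so v_3 = -4.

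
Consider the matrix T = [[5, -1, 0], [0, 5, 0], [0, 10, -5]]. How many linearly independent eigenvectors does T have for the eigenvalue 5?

1

T − 5I = [[0, -1, 0], [0, 0, 0], [0, 10, -10]].
This matrix has rank 2, so its null space has dimension 3 − 2 = 1.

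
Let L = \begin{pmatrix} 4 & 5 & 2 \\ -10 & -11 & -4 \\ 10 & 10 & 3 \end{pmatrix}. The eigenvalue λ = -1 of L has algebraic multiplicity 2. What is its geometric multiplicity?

2

L + 1I = [[5, 5, 2], [-10, -10, -4], [10, 10, 4]].
This matrix has rank 1, so its null space has dimension 3 − 1 = 2.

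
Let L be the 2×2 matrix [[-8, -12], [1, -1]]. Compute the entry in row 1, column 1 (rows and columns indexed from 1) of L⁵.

Characteristic polynomial: s^2 + 9s + 20 = (s + 4)(s + 5), so the eigenvalues are -5, -4.
s=-5: eigenvector (4, -1).
s=-4: eigenvector (-3, 1).
P = [[4, -3], [-1, 1]], D = diag(-5, -4), P⁻¹ = [[1, 3], [1, 4]].
L⁵ = P·diag(-3125, -1024)·P⁻¹ = [[-9428, -25212], [2101, 5279]].
The requested entry is -9428.

-9428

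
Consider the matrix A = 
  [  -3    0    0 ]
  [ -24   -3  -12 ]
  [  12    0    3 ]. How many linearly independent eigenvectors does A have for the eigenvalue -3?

A + 3I = [[0, 0, 0], [-24, 0, -12], [12, 0, 6]].
This matrix has rank 1, so its null space has dimension 3 − 1 = 2.

2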